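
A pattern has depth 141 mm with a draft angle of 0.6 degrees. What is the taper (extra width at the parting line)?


Formula: taper = depth * tan(draft_angle)
tan(0.6 deg) = 0.0104724
taper = 141 mm * 0.0104724 = 1.4766 mm

Final answer: 1.4766 mm


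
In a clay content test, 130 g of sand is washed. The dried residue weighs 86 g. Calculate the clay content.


Formula: Clay% = (W_total - W_washed) / W_total * 100
Clay mass = 130 - 86 = 44 g
Clay% = 44 / 130 * 100 = 33.8462%

Answer: 33.8462%


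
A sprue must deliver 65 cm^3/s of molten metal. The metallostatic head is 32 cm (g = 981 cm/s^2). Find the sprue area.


Formula: v = sqrt(2*g*h), A = Q/v
Velocity: v = sqrt(2 * 981 * 32) = sqrt(62784) = 250.5674 cm/s
Sprue area: A = Q / v = 65 / 250.5674 = 0.2594 cm^2


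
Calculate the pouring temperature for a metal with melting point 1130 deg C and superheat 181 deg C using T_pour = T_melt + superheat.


Formula: T_pour = T_melt + Superheat
T_pour = 1130 + 181 = 1311 deg C

Final answer: 1311 deg C


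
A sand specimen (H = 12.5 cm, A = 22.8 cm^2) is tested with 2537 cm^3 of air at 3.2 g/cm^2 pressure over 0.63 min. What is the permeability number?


Formula: Permeability Number P = (V * H) / (p * A * t)
Numerator: V * H = 2537 * 12.5 = 31712.5
Denominator: p * A * t = 3.2 * 22.8 * 0.63 = 45.9648
P = 31712.5 / 45.9648 = 689.9301

Answer: 689.9301


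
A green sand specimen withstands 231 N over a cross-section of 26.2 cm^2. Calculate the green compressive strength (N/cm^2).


Formula: Compressive Strength = Force / Area
Strength = 231 N / 26.2 cm^2 = 8.8168 N/cm^2

Answer: 8.8168 N/cm^2


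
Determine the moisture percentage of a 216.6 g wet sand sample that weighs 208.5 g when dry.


Formula: MC = (W_wet - W_dry) / W_wet * 100
Water mass = 216.6 - 208.5 = 8.1 g
MC = 8.1 / 216.6 * 100 = 3.7396%


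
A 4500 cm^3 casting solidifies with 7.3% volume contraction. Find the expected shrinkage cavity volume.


Formula: V_shrink = V_casting * shrinkage_pct / 100
V_shrink = 4500 cm^3 * 7.3 / 100 = 328.5000 cm^3


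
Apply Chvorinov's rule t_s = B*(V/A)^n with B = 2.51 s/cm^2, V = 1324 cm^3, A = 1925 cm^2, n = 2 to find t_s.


Formula: t_s = B * (V/A)^n  (Chvorinov's rule, n=2)
Modulus M = V/A = 1324/1925 = 0.687792 cm
M^2 = 0.687792^2 = 0.473058 cm^2
t_s = 2.51 * 0.473058 = 1.1874 s

Answer: 1.1874 s


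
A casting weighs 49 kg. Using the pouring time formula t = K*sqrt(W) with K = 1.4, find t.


Formula: t = K * sqrt(W)
sqrt(W) = sqrt(49) = 7.00000
t = 1.4 * 7.00000 = 9.8000 s

Final answer: 9.8000 s


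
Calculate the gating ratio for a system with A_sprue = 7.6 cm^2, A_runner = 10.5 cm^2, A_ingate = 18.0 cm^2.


Sprue:Runner:Ingate = 1 : 10.5/7.6 : 18.0/7.6 = 1:1.38:2.37


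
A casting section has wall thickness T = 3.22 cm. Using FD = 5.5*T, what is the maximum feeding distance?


Formula: FD = 5.5 * T  (riser feeding-distance rule)
FD = 5.5 * 3.22 cm = 17.7100 cm

17.7100 cm


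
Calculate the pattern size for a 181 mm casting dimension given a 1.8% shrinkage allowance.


Formula: L_pattern = L_casting * (1 + shrinkage_rate/100)
Shrinkage factor = 1 + 1.8/100 = 1.018
L_pattern = 181 mm * 1.018 = 184.2580 mm

Final answer: 184.2580 mm


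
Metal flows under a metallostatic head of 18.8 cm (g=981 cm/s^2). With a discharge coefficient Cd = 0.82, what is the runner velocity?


Formula: v = Cd * sqrt(2 * g * h)  (Torricelli with discharge coefficient)
2*g*h = 2 * 981 * 18.8 = 36885.6 cm^2/s^2
sqrt(36885.6) = 192.05624 cm/s
v = 0.82 * 192.05624 = 157.4861 cm/s

157.4861 cm/s


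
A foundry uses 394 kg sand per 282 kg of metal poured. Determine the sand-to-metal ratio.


Formula: Sand-to-Metal Ratio = W_sand / W_metal
Ratio = 394 kg / 282 kg = 1.3972

Final answer: 1.3972


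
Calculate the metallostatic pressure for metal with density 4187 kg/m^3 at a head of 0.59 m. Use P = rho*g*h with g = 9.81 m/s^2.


Formula: P = rho * g * h
rho * g = 4187 * 9.81 = 41074.47 N/m^3
P = 41074.47 * 0.59 = 24233.9373 Pa

Final answer: 24233.9373 Pa


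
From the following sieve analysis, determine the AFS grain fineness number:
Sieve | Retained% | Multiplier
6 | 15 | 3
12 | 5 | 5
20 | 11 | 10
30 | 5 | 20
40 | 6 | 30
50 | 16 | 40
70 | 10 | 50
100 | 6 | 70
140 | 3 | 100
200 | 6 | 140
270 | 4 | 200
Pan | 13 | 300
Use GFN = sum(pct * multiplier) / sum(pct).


Formula: GFN = sum(pct * multiplier) / sum(pct)
sum(pct * multiplier) = 7860
sum(pct) = 100
GFN = 7860 / 100 = 78.60

78.60


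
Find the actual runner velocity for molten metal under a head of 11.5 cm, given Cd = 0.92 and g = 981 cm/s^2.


Formula: v = Cd * sqrt(2 * g * h)  (Torricelli with discharge coefficient)
2*g*h = 2 * 981 * 11.5 = 22563.0 cm^2/s^2
sqrt(22563.0) = 150.20985 cm/s
v = 0.92 * 150.20985 = 138.1931 cm/s

Final answer: 138.1931 cm/s


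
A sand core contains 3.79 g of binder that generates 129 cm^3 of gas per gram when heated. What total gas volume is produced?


Formula: V_gas = W_binder * gas_evolution_rate
V = 3.79 g * 129 cm^3/g = 488.9100 cm^3


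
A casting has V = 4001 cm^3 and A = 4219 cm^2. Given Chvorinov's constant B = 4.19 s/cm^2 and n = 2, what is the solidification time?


Formula: t_s = B * (V/A)^n  (Chvorinov's rule, n=2)
Modulus M = V/A = 4001/4219 = 0.948329 cm
M^2 = 0.948329^2 = 0.899328 cm^2
t_s = 4.19 * 0.899328 = 3.7682 s

Answer: 3.7682 s


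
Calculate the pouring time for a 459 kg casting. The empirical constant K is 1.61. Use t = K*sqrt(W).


Formula: t = K * sqrt(W)
sqrt(W) = sqrt(459) = 21.42429
t = 1.61 * 21.42429 = 34.4931 s

34.4931 s


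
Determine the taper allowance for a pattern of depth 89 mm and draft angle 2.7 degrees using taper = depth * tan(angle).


Formula: taper = depth * tan(draft_angle)
tan(2.7 deg) = 0.0471588
taper = 89 mm * 0.0471588 = 4.1971 mm


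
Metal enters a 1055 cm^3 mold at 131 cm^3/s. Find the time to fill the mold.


Formula: t_fill = V_mold / Q_flow
t = 1055 cm^3 / 131 cm^3/s = 8.0534 s

8.0534 s


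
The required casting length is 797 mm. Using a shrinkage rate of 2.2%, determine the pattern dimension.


Formula: L_pattern = L_casting * (1 + shrinkage_rate/100)
Shrinkage factor = 1 + 2.2/100 = 1.022
L_pattern = 797 mm * 1.022 = 814.5340 mm

Answer: 814.5340 mm


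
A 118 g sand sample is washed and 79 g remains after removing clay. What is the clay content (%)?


Formula: Clay% = (W_total - W_washed) / W_total * 100
Clay mass = 118 - 79 = 39 g
Clay% = 39 / 118 * 100 = 33.0508%


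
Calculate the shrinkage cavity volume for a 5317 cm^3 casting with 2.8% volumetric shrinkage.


Formula: V_shrink = V_casting * shrinkage_pct / 100
V_shrink = 5317 cm^3 * 2.8 / 100 = 148.8760 cm^3

148.8760 cm^3


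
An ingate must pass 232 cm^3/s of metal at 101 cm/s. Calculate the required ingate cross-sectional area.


Formula: A_ingate = Q / v  (continuity equation)
A = 232 cm^3/s / 101 cm/s = 2.2970 cm^2


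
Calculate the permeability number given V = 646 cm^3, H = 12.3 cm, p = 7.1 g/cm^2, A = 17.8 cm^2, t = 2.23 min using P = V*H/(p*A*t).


Formula: Permeability Number P = (V * H) / (p * A * t)
Numerator: V * H = 646 * 12.3 = 7945.8
Denominator: p * A * t = 7.1 * 17.8 * 2.23 = 281.8274
P = 7945.8 / 281.8274 = 28.1939

Final answer: 28.1939


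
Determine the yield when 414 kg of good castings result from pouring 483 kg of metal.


Formula: Casting Yield = (W_good / W_total) * 100
Yield = (414 kg / 483 kg) * 100 = 85.7143%

85.7143%


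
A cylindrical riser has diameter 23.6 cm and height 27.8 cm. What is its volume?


Formula: V = pi * (D/2)^2 * H  (cylinder volume)
Radius = D/2 = 23.6/2 = 11.8 cm
V = pi * 11.8^2 * 27.8 = 12160.7030 cm^3

Answer: 12160.7030 cm^3


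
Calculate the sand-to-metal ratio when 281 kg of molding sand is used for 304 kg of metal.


Formula: Sand-to-Metal Ratio = W_sand / W_metal
Ratio = 281 kg / 304 kg = 0.9243

0.9243


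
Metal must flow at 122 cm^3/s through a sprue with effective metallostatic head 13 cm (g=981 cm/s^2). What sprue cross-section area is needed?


Formula: v = sqrt(2*g*h), A = Q/v
Velocity: v = sqrt(2 * 981 * 13) = sqrt(25506) = 159.7060 cm/s
Sprue area: A = Q / v = 122 / 159.7060 = 0.7639 cm^2


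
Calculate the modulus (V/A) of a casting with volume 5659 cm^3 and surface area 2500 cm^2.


Formula: Casting Modulus M = V / A
M = 5659 cm^3 / 2500 cm^2 = 2.2636 cm

2.2636 cm


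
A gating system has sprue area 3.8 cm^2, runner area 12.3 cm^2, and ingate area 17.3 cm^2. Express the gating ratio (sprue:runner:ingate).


Sprue:Runner:Ingate = 1 : 12.3/3.8 : 17.3/3.8 = 1:3.24:4.55

1:3.24:4.55


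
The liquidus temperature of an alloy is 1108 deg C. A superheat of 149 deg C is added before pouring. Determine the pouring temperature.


Formula: T_pour = T_melt + Superheat
T_pour = 1108 + 149 = 1257 deg C

1257 deg C


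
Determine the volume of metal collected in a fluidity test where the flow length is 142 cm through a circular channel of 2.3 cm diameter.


Formula: V = pi * (d/2)^2 * L  (cylinder volume)
Radius = 2.3/2 = 1.15 cm
V = pi * 1.15^2 * 142 = 589.9754 cm^3


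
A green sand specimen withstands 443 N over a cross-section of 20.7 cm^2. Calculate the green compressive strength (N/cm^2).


Formula: Compressive Strength = Force / Area
Strength = 443 N / 20.7 cm^2 = 21.4010 N/cm^2

Final answer: 21.4010 N/cm^2


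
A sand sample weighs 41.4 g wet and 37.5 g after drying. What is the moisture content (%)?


Formula: MC = (W_wet - W_dry) / W_wet * 100
Water mass = 41.4 - 37.5 = 3.9 g
MC = 3.9 / 41.4 * 100 = 9.4203%

Answer: 9.4203%


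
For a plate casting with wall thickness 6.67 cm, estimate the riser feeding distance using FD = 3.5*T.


Formula: FD = 3.5 * T  (riser feeding-distance rule)
FD = 3.5 * 6.67 cm = 23.3450 cm

Final answer: 23.3450 cm


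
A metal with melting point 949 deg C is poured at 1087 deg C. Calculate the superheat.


Formula: Superheat = T_pour - T_melt
Superheat = 1087 - 949 = 138 deg C

138 deg C


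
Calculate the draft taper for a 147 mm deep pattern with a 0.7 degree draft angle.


Formula: taper = depth * tan(draft_angle)
tan(0.7 deg) = 0.0122179
taper = 147 mm * 0.0122179 = 1.7960 mm

1.7960 mm


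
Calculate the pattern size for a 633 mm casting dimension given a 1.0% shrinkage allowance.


Formula: L_pattern = L_casting * (1 + shrinkage_rate/100)
Shrinkage factor = 1 + 1.0/100 = 1.01
L_pattern = 633 mm * 1.01 = 639.3300 mm

639.3300 mm


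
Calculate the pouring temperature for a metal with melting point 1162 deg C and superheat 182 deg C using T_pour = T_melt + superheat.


Formula: T_pour = T_melt + Superheat
T_pour = 1162 + 182 = 1344 deg C

1344 deg C


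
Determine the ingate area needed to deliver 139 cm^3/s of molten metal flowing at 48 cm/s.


Formula: A_ingate = Q / v  (continuity equation)
A = 139 cm^3/s / 48 cm/s = 2.8958 cm^2

Final answer: 2.8958 cm^2


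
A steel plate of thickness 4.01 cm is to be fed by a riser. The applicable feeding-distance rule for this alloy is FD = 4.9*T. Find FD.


Formula: FD = 4.9 * T  (riser feeding-distance rule)
FD = 4.9 * 4.01 cm = 19.6490 cm

Answer: 19.6490 cm


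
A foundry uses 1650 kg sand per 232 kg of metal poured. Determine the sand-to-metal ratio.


Formula: Sand-to-Metal Ratio = W_sand / W_metal
Ratio = 1650 kg / 232 kg = 7.1121

7.1121


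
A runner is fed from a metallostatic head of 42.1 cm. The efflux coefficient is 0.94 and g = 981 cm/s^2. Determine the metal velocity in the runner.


Formula: v = Cd * sqrt(2 * g * h)  (Torricelli with discharge coefficient)
2*g*h = 2 * 981 * 42.1 = 82600.2 cm^2/s^2
sqrt(82600.2) = 287.40251 cm/s
v = 0.94 * 287.40251 = 270.1584 cm/s

Final answer: 270.1584 cm/s


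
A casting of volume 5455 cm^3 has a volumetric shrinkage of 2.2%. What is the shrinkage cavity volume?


Formula: V_shrink = V_casting * shrinkage_pct / 100
V_shrink = 5455 cm^3 * 2.2 / 100 = 120.0100 cm^3

Final answer: 120.0100 cm^3


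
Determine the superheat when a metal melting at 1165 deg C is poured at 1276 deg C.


Formula: Superheat = T_pour - T_melt
Superheat = 1276 - 1165 = 111 deg C

111 deg C


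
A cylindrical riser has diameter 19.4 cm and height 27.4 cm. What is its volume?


Formula: V = pi * (D/2)^2 * H  (cylinder volume)
Radius = D/2 = 19.4/2 = 9.7 cm
V = pi * 9.7^2 * 27.4 = 8099.2332 cm^3


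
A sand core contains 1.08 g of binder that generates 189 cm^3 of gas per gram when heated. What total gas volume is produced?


Formula: V_gas = W_binder * gas_evolution_rate
V = 1.08 g * 189 cm^3/g = 204.1200 cm^3


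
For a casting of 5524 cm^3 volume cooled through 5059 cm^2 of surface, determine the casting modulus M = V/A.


Formula: Casting Modulus M = V / A
M = 5524 cm^3 / 5059 cm^2 = 1.0919 cm

Final answer: 1.0919 cm


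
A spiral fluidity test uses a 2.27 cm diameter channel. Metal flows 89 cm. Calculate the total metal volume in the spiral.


Formula: V = pi * (d/2)^2 * L  (cylinder volume)
Radius = 2.27/2 = 1.135 cm
V = pi * 1.135^2 * 89 = 360.1900 cm^3

360.1900 cm^3


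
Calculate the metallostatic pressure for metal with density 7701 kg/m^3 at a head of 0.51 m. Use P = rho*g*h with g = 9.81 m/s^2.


Formula: P = rho * g * h
rho * g = 7701 * 9.81 = 75546.81 N/m^3
P = 75546.81 * 0.51 = 38528.8731 Pa

38528.8731 Pa


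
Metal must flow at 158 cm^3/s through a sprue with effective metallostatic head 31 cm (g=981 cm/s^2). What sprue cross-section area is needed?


Formula: v = sqrt(2*g*h), A = Q/v
Velocity: v = sqrt(2 * 981 * 31) = sqrt(60822) = 246.6212 cm/s
Sprue area: A = Q / v = 158 / 246.6212 = 0.6407 cm^2

Answer: 0.6407 cm^2


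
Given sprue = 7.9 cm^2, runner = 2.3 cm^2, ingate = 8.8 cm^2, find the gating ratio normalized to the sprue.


Sprue:Runner:Ingate = 1 : 2.3/7.9 : 8.8/7.9 = 1:0.29:1.11

Final answer: 1:0.29:1.11


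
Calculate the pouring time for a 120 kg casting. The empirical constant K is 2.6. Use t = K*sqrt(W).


Formula: t = K * sqrt(W)
sqrt(W) = sqrt(120) = 10.95445
t = 2.6 * 10.95445 = 28.4816 s

Final answer: 28.4816 s


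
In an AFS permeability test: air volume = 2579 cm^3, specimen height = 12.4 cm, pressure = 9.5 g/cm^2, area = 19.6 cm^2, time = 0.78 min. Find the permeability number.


Formula: Permeability Number P = (V * H) / (p * A * t)
Numerator: V * H = 2579 * 12.4 = 31979.6
Denominator: p * A * t = 9.5 * 19.6 * 0.78 = 145.236
P = 31979.6 / 145.236 = 220.1906

220.1906


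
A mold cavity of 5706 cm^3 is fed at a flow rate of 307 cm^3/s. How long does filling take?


Formula: t_fill = V_mold / Q_flow
t = 5706 cm^3 / 307 cm^3/s = 18.5863 s

18.5863 s


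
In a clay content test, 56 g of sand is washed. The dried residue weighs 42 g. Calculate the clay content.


Formula: Clay% = (W_total - W_washed) / W_total * 100
Clay mass = 56 - 42 = 14 g
Clay% = 14 / 56 * 100 = 25.0000%


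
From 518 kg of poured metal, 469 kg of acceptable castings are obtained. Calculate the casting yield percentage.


Formula: Casting Yield = (W_good / W_total) * 100
Yield = (469 kg / 518 kg) * 100 = 90.5405%

Answer: 90.5405%


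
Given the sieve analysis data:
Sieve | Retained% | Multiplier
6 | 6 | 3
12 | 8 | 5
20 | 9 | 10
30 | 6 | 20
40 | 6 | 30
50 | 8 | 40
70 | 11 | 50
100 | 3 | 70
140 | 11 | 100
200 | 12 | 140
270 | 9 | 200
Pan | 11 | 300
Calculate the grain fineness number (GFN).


Formula: GFN = sum(pct * multiplier) / sum(pct)
sum(pct * multiplier) = 9408
sum(pct) = 100
GFN = 9408 / 100 = 94.08

Final answer: 94.08


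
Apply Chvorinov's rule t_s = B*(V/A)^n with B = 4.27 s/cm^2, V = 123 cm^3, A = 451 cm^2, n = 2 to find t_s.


Formula: t_s = B * (V/A)^n  (Chvorinov's rule, n=2)
Modulus M = V/A = 123/451 = 0.272727 cm
M^2 = 0.272727^2 = 0.074380 cm^2
t_s = 4.27 * 0.074380 = 0.3176 s


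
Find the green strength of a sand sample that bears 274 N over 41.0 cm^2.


Formula: Compressive Strength = Force / Area
Strength = 274 N / 41.0 cm^2 = 6.6829 N/cm^2

Answer: 6.6829 N/cm^2


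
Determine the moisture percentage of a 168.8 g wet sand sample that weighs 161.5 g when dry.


Formula: MC = (W_wet - W_dry) / W_wet * 100
Water mass = 168.8 - 161.5 = 7.3 g
MC = 7.3 / 168.8 * 100 = 4.3246%

4.3246%


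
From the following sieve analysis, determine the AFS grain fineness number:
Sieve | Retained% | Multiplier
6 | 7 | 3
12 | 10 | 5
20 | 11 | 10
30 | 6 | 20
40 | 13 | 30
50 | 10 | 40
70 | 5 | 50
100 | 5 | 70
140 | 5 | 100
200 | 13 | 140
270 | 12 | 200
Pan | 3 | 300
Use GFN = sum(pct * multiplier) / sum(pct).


Formula: GFN = sum(pct * multiplier) / sum(pct)
sum(pct * multiplier) = 7311
sum(pct) = 100
GFN = 7311 / 100 = 73.11

Answer: 73.11


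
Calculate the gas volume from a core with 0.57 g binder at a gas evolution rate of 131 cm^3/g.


Formula: V_gas = W_binder * gas_evolution_rate
V = 0.57 g * 131 cm^3/g = 74.6700 cm^3

74.6700 cm^3


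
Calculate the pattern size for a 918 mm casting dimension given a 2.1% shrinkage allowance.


Formula: L_pattern = L_casting * (1 + shrinkage_rate/100)
Shrinkage factor = 1 + 2.1/100 = 1.021
L_pattern = 918 mm * 1.021 = 937.2780 mm

937.2780 mm


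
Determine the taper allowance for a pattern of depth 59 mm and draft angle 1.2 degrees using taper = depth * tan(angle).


Formula: taper = depth * tan(draft_angle)
tan(1.2 deg) = 0.0209470
taper = 59 mm * 0.0209470 = 1.2359 mm


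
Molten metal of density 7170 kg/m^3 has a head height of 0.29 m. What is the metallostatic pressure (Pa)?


Formula: P = rho * g * h
rho * g = 7170 * 9.81 = 70337.7 N/m^3
P = 70337.7 * 0.29 = 20397.9330 Pa


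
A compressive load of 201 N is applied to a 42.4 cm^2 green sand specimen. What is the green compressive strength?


Formula: Compressive Strength = Force / Area
Strength = 201 N / 42.4 cm^2 = 4.7406 N/cm^2

Final answer: 4.7406 N/cm^2


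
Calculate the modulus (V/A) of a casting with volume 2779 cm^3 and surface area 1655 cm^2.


Formula: Casting Modulus M = V / A
M = 2779 cm^3 / 1655 cm^2 = 1.6792 cm

Answer: 1.6792 cm


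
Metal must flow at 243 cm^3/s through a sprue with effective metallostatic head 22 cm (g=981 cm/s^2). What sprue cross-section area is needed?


Formula: v = sqrt(2*g*h), A = Q/v
Velocity: v = sqrt(2 * 981 * 22) = sqrt(43164) = 207.7595 cm/s
Sprue area: A = Q / v = 243 / 207.7595 = 1.1696 cm^2


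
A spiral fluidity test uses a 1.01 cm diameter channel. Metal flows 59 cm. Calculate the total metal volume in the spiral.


Formula: V = pi * (d/2)^2 * L  (cylinder volume)
Radius = 1.01/2 = 0.505 cm
V = pi * 0.505^2 * 59 = 47.2699 cm^3

Final answer: 47.2699 cm^3


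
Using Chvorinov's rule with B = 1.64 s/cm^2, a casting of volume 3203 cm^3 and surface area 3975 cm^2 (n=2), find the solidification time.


Formula: t_s = B * (V/A)^n  (Chvorinov's rule, n=2)
Modulus M = V/A = 3203/3975 = 0.805786 cm
M^2 = 0.805786^2 = 0.649291 cm^2
t_s = 1.64 * 0.649291 = 1.0648 s

Final answer: 1.0648 s


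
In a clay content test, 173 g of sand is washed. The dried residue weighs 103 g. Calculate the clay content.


Formula: Clay% = (W_total - W_washed) / W_total * 100
Clay mass = 173 - 103 = 70 g
Clay% = 70 / 173 * 100 = 40.4624%


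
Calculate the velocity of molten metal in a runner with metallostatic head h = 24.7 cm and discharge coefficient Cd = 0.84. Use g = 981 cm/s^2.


Formula: v = Cd * sqrt(2 * g * h)  (Torricelli with discharge coefficient)
2*g*h = 2 * 981 * 24.7 = 48461.4 cm^2/s^2
sqrt(48461.4) = 220.13950 cm/s
v = 0.84 * 220.13950 = 184.9172 cm/s


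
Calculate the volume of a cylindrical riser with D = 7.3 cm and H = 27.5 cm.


Formula: V = pi * (D/2)^2 * H  (cylinder volume)
Radius = D/2 = 7.3/2 = 3.65 cm
V = pi * 3.65^2 * 27.5 = 1150.9814 cm^3


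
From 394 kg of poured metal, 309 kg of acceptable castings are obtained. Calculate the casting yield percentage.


Formula: Casting Yield = (W_good / W_total) * 100
Yield = (309 kg / 394 kg) * 100 = 78.4264%


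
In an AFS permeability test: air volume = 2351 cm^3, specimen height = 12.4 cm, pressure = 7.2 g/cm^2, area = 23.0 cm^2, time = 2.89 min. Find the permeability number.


Formula: Permeability Number P = (V * H) / (p * A * t)
Numerator: V * H = 2351 * 12.4 = 29152.4
Denominator: p * A * t = 7.2 * 23.0 * 2.89 = 478.584
P = 29152.4 / 478.584 = 60.9139

60.9139


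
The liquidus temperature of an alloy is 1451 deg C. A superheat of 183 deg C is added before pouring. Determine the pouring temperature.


Formula: T_pour = T_melt + Superheat
T_pour = 1451 + 183 = 1634 deg C

Final answer: 1634 deg C


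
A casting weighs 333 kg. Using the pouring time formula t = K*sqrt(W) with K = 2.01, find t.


Formula: t = K * sqrt(W)
sqrt(W) = sqrt(333) = 18.24829
t = 2.01 * 18.24829 = 36.6791 s

36.6791 s


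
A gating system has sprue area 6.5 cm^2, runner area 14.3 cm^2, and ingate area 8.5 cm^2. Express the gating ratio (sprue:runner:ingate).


Sprue:Runner:Ingate = 1 : 14.3/6.5 : 8.5/6.5 = 1:2.20:1.31

1:2.20:1.31


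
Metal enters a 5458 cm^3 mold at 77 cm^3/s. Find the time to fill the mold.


Formula: t_fill = V_mold / Q_flow
t = 5458 cm^3 / 77 cm^3/s = 70.8831 s

Answer: 70.8831 s


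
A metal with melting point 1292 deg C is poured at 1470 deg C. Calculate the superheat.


Formula: Superheat = T_pour - T_melt
Superheat = 1470 - 1292 = 178 deg C

Final answer: 178 deg C


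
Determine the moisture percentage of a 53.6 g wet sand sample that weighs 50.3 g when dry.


Formula: MC = (W_wet - W_dry) / W_wet * 100
Water mass = 53.6 - 50.3 = 3.3 g
MC = 3.3 / 53.6 * 100 = 6.1567%


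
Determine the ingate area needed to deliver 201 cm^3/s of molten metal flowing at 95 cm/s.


Formula: A_ingate = Q / v  (continuity equation)
A = 201 cm^3/s / 95 cm/s = 2.1158 cm^2

2.1158 cm^2


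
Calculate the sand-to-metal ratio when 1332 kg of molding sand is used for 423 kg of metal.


Formula: Sand-to-Metal Ratio = W_sand / W_metal
Ratio = 1332 kg / 423 kg = 3.1489


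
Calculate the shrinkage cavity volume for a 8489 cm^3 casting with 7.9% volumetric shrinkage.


Formula: V_shrink = V_casting * shrinkage_pct / 100
V_shrink = 8489 cm^3 * 7.9 / 100 = 670.6310 cm^3

Final answer: 670.6310 cm^3


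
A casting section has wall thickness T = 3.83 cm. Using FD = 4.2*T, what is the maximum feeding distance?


Formula: FD = 4.2 * T  (riser feeding-distance rule)
FD = 4.2 * 3.83 cm = 16.0860 cm

Final answer: 16.0860 cm


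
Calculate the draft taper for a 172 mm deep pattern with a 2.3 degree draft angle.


Formula: taper = depth * tan(draft_angle)
tan(2.3 deg) = 0.0401641
taper = 172 mm * 0.0401641 = 6.9082 mm

Answer: 6.9082 mm


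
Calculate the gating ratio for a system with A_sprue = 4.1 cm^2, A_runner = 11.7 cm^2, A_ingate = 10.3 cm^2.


Sprue:Runner:Ingate = 1 : 11.7/4.1 : 10.3/4.1 = 1:2.85:2.51

Answer: 1:2.85:2.51


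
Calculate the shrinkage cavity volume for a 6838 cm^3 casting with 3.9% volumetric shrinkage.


Formula: V_shrink = V_casting * shrinkage_pct / 100
V_shrink = 6838 cm^3 * 3.9 / 100 = 266.6820 cm^3

Final answer: 266.6820 cm^3


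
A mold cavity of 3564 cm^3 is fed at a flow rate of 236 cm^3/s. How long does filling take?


Formula: t_fill = V_mold / Q_flow
t = 3564 cm^3 / 236 cm^3/s = 15.1017 s

15.1017 s


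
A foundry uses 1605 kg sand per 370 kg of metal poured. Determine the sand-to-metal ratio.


Formula: Sand-to-Metal Ratio = W_sand / W_metal
Ratio = 1605 kg / 370 kg = 4.3378

Final answer: 4.3378


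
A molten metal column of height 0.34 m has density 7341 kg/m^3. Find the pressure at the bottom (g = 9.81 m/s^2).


Formula: P = rho * g * h
rho * g = 7341 * 9.81 = 72015.21 N/m^3
P = 72015.21 * 0.34 = 24485.1714 Pa


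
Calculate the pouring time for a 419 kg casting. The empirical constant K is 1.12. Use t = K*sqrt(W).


Formula: t = K * sqrt(W)
sqrt(W) = sqrt(419) = 20.46949
t = 1.12 * 20.46949 = 22.9258 s


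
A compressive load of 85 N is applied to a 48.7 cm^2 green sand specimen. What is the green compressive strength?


Formula: Compressive Strength = Force / Area
Strength = 85 N / 48.7 cm^2 = 1.7454 N/cm^2

Final answer: 1.7454 N/cm^2


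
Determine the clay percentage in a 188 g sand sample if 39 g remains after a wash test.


Formula: Clay% = (W_total - W_washed) / W_total * 100
Clay mass = 188 - 39 = 149 g
Clay% = 149 / 188 * 100 = 79.2553%

79.2553%


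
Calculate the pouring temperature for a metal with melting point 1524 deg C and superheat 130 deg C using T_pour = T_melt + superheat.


Formula: T_pour = T_melt + Superheat
T_pour = 1524 + 130 = 1654 deg C

1654 deg C


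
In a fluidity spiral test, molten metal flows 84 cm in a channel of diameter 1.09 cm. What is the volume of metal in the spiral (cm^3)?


Formula: V = pi * (d/2)^2 * L  (cylinder volume)
Radius = 1.09/2 = 0.545 cm
V = pi * 0.545^2 * 84 = 78.3831 cm^3

Final answer: 78.3831 cm^3


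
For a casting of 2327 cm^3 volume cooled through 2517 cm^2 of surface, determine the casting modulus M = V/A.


Formula: Casting Modulus M = V / A
M = 2327 cm^3 / 2517 cm^2 = 0.9245 cm


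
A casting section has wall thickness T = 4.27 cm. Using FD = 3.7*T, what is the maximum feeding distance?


Formula: FD = 3.7 * T  (riser feeding-distance rule)
FD = 3.7 * 4.27 cm = 15.7990 cm

15.7990 cm


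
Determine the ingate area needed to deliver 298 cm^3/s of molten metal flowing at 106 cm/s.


Formula: A_ingate = Q / v  (continuity equation)
A = 298 cm^3/s / 106 cm/s = 2.8113 cm^2

2.8113 cm^2


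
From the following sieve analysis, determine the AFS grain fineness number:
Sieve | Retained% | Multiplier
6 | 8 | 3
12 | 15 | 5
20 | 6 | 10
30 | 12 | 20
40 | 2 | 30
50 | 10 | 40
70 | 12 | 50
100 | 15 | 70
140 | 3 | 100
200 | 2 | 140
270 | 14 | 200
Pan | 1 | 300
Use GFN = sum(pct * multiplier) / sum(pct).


Formula: GFN = sum(pct * multiplier) / sum(pct)
sum(pct * multiplier) = 6189
sum(pct) = 100
GFN = 6189 / 100 = 61.89

Answer: 61.89


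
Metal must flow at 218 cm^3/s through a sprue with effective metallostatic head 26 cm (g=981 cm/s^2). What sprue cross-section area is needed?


Formula: v = sqrt(2*g*h), A = Q/v
Velocity: v = sqrt(2 * 981 * 26) = sqrt(51012) = 225.8584 cm/s
Sprue area: A = Q / v = 218 / 225.8584 = 0.9652 cm^2

Answer: 0.9652 cm^2


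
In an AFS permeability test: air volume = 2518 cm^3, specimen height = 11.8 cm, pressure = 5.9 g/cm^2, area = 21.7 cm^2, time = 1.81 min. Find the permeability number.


Formula: Permeability Number P = (V * H) / (p * A * t)
Numerator: V * H = 2518 * 11.8 = 29712.4
Denominator: p * A * t = 5.9 * 21.7 * 1.81 = 231.7343
P = 29712.4 / 231.7343 = 128.2175

Answer: 128.2175


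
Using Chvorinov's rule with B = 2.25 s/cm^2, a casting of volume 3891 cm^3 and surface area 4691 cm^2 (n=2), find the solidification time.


Formula: t_s = B * (V/A)^n  (Chvorinov's rule, n=2)
Modulus M = V/A = 3891/4691 = 0.829461 cm
M^2 = 0.829461^2 = 0.688006 cm^2
t_s = 2.25 * 0.688006 = 1.5480 s


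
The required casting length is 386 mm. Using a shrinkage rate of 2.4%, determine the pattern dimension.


Formula: L_pattern = L_casting * (1 + shrinkage_rate/100)
Shrinkage factor = 1 + 2.4/100 = 1.024
L_pattern = 386 mm * 1.024 = 395.2640 mm

Final answer: 395.2640 mm


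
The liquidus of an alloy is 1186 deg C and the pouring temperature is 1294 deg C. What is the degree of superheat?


Formula: Superheat = T_pour - T_melt
Superheat = 1294 - 1186 = 108 deg C

Final answer: 108 deg C


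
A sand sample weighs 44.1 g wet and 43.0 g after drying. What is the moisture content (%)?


Formula: MC = (W_wet - W_dry) / W_wet * 100
Water mass = 44.1 - 43.0 = 1.1 g
MC = 1.1 / 44.1 * 100 = 2.4943%

Final answer: 2.4943%


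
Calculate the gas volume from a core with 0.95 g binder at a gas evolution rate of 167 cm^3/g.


Formula: V_gas = W_binder * gas_evolution_rate
V = 0.95 g * 167 cm^3/g = 158.6500 cm^3

Final answer: 158.6500 cm^3


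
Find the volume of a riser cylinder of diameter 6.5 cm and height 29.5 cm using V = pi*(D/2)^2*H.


Formula: V = pi * (D/2)^2 * H  (cylinder volume)
Radius = D/2 = 6.5/2 = 3.25 cm
V = pi * 3.25^2 * 29.5 = 978.9006 cm^3


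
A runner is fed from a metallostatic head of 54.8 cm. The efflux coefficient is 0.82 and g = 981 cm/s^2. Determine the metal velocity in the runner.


Formula: v = Cd * sqrt(2 * g * h)  (Torricelli with discharge coefficient)
2*g*h = 2 * 981 * 54.8 = 107517.6 cm^2/s^2
sqrt(107517.6) = 327.89876 cm/s
v = 0.82 * 327.89876 = 268.8770 cm/s

Answer: 268.8770 cm/s


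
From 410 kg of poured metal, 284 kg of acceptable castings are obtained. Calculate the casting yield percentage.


Formula: Casting Yield = (W_good / W_total) * 100
Yield = (284 kg / 410 kg) * 100 = 69.2683%

Final answer: 69.2683%


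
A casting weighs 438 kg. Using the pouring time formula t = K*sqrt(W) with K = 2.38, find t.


Formula: t = K * sqrt(W)
sqrt(W) = sqrt(438) = 20.92845
t = 2.38 * 20.92845 = 49.8097 s

Answer: 49.8097 s


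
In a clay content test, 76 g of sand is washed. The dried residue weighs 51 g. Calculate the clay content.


Formula: Clay% = (W_total - W_washed) / W_total * 100
Clay mass = 76 - 51 = 25 g
Clay% = 25 / 76 * 100 = 32.8947%

Answer: 32.8947%


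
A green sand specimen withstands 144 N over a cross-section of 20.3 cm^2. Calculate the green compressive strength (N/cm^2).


Formula: Compressive Strength = Force / Area
Strength = 144 N / 20.3 cm^2 = 7.0936 N/cm^2

Final answer: 7.0936 N/cm^2


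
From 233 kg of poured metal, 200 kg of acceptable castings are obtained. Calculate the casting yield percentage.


Formula: Casting Yield = (W_good / W_total) * 100
Yield = (200 kg / 233 kg) * 100 = 85.8369%


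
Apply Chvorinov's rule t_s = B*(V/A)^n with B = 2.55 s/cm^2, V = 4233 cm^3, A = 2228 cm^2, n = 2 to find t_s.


Formula: t_s = B * (V/A)^n  (Chvorinov's rule, n=2)
Modulus M = V/A = 4233/2228 = 1.899910 cm
M^2 = 1.899910^2 = 3.609658 cm^2
t_s = 2.55 * 3.609658 = 9.2046 s


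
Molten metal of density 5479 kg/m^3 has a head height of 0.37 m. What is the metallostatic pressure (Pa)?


Formula: P = rho * g * h
rho * g = 5479 * 9.81 = 53748.99 N/m^3
P = 53748.99 * 0.37 = 19887.1263 Pa

Final answer: 19887.1263 Pa


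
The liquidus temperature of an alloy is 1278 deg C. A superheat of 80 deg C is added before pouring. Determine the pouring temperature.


Formula: T_pour = T_melt + Superheat
T_pour = 1278 + 80 = 1358 deg C


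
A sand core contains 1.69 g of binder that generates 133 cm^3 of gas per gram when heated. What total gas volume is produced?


Formula: V_gas = W_binder * gas_evolution_rate
V = 1.69 g * 133 cm^3/g = 224.7700 cm^3

Answer: 224.7700 cm^3


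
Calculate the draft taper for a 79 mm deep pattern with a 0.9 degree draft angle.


Formula: taper = depth * tan(draft_angle)
tan(0.9 deg) = 0.0157093
taper = 79 mm * 0.0157093 = 1.2410 mm

Final answer: 1.2410 mm


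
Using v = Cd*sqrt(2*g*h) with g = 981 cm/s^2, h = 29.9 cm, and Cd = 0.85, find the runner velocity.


Formula: v = Cd * sqrt(2 * g * h)  (Torricelli with discharge coefficient)
2*g*h = 2 * 981 * 29.9 = 58663.8 cm^2/s^2
sqrt(58663.8) = 242.20611 cm/s
v = 0.85 * 242.20611 = 205.8752 cm/s

Final answer: 205.8752 cm/s


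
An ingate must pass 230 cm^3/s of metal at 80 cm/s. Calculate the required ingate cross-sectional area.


Formula: A_ingate = Q / v  (continuity equation)
A = 230 cm^3/s / 80 cm/s = 2.8750 cm^2


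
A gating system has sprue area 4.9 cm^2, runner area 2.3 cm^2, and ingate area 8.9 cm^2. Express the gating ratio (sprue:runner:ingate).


Sprue:Runner:Ingate = 1 : 2.3/4.9 : 8.9/4.9 = 1:0.47:1.82

Answer: 1:0.47:1.82


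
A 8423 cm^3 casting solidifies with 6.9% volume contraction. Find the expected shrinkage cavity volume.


Formula: V_shrink = V_casting * shrinkage_pct / 100
V_shrink = 8423 cm^3 * 6.9 / 100 = 581.1870 cm^3


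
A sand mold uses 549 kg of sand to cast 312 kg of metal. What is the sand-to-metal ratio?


Formula: Sand-to-Metal Ratio = W_sand / W_metal
Ratio = 549 kg / 312 kg = 1.7596


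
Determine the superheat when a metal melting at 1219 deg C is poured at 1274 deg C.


Formula: Superheat = T_pour - T_melt
Superheat = 1274 - 1219 = 55 deg C

Final answer: 55 deg C


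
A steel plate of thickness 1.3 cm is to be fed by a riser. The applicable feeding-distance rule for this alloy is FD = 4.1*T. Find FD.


Formula: FD = 4.1 * T  (riser feeding-distance rule)
FD = 4.1 * 1.3 cm = 5.3300 cm


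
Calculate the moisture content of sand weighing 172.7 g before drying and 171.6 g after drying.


Formula: MC = (W_wet - W_dry) / W_wet * 100
Water mass = 172.7 - 171.6 = 1.1 g
MC = 1.1 / 172.7 * 100 = 0.6369%

Final answer: 0.6369%


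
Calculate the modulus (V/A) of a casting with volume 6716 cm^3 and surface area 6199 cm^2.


Formula: Casting Modulus M = V / A
M = 6716 cm^3 / 6199 cm^2 = 1.0834 cm

Answer: 1.0834 cm


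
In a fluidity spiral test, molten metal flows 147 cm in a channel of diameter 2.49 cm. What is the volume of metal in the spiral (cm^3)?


Formula: V = pi * (d/2)^2 * L  (cylinder volume)
Radius = 2.49/2 = 1.245 cm
V = pi * 1.245^2 * 147 = 715.8234 cm^3

Answer: 715.8234 cm^3


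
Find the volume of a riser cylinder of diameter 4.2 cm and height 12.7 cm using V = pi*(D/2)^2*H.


Formula: V = pi * (D/2)^2 * H  (cylinder volume)
Radius = D/2 = 4.2/2 = 2.1 cm
V = pi * 2.1^2 * 12.7 = 175.9512 cm^3

Answer: 175.9512 cm^3


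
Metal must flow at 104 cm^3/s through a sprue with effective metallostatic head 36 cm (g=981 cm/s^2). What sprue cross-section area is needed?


Formula: v = sqrt(2*g*h), A = Q/v
Velocity: v = sqrt(2 * 981 * 36) = sqrt(70632) = 265.7668 cm/s
Sprue area: A = Q / v = 104 / 265.7668 = 0.3913 cm^2

Answer: 0.3913 cm^2


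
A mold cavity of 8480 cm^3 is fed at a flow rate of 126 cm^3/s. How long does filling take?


Formula: t_fill = V_mold / Q_flow
t = 8480 cm^3 / 126 cm^3/s = 67.3016 s


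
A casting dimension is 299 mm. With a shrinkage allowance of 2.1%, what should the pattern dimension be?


Formula: L_pattern = L_casting * (1 + shrinkage_rate/100)
Shrinkage factor = 1 + 2.1/100 = 1.021
L_pattern = 299 mm * 1.021 = 305.2790 mm

Answer: 305.2790 mm


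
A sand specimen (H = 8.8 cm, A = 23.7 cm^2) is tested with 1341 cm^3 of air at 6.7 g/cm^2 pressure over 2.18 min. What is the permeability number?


Formula: Permeability Number P = (V * H) / (p * A * t)
Numerator: V * H = 1341 * 8.8 = 11800.8
Denominator: p * A * t = 6.7 * 23.7 * 2.18 = 346.1622
P = 11800.8 / 346.1622 = 34.0904

Answer: 34.0904


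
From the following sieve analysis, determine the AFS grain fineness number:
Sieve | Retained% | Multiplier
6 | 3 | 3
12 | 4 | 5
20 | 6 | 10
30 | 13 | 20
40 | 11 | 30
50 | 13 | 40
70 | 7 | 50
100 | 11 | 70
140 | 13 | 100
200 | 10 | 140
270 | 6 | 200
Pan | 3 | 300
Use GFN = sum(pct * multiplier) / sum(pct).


Formula: GFN = sum(pct * multiplier) / sum(pct)
sum(pct * multiplier) = 7119
sum(pct) = 100
GFN = 7119 / 100 = 71.19

Final answer: 71.19


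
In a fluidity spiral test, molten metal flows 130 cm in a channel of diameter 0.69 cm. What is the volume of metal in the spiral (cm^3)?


Formula: V = pi * (d/2)^2 * L  (cylinder volume)
Radius = 0.69/2 = 0.345 cm
V = pi * 0.345^2 * 130 = 48.6106 cm^3

48.6106 cm^3


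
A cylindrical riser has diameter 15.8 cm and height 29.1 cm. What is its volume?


Formula: V = pi * (D/2)^2 * H  (cylinder volume)
Radius = D/2 = 15.8/2 = 7.9 cm
V = pi * 7.9^2 * 29.1 = 5705.5438 cm^3

Answer: 5705.5438 cm^3


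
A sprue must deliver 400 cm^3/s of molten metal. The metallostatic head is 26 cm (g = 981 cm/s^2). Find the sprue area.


Formula: v = sqrt(2*g*h), A = Q/v
Velocity: v = sqrt(2 * 981 * 26) = sqrt(51012) = 225.8584 cm/s
Sprue area: A = Q / v = 400 / 225.8584 = 1.7710 cm^2


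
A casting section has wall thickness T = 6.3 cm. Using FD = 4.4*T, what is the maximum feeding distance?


Formula: FD = 4.4 * T  (riser feeding-distance rule)
FD = 4.4 * 6.3 cm = 27.7200 cm

Answer: 27.7200 cm


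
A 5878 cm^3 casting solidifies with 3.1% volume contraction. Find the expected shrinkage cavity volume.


Formula: V_shrink = V_casting * shrinkage_pct / 100
V_shrink = 5878 cm^3 * 3.1 / 100 = 182.2180 cm^3

Final answer: 182.2180 cm^3


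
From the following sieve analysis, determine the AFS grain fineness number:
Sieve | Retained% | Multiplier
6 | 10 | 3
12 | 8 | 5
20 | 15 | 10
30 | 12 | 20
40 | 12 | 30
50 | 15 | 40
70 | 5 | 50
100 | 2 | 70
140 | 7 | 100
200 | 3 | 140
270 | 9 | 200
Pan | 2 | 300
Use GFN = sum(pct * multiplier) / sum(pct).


Formula: GFN = sum(pct * multiplier) / sum(pct)
sum(pct * multiplier) = 5330
sum(pct) = 100
GFN = 5330 / 100 = 53.30

Final answer: 53.30


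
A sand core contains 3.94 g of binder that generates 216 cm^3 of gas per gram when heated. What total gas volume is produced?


Formula: V_gas = W_binder * gas_evolution_rate
V = 3.94 g * 216 cm^3/g = 851.0400 cm^3

Answer: 851.0400 cm^3


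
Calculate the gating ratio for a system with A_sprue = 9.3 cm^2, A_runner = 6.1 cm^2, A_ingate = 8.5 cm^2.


Sprue:Runner:Ingate = 1 : 6.1/9.3 : 8.5/9.3 = 1:0.66:0.91

Final answer: 1:0.66:0.91


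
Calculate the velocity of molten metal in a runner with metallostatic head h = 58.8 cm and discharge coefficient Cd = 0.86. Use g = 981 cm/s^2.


Formula: v = Cd * sqrt(2 * g * h)  (Torricelli with discharge coefficient)
2*g*h = 2 * 981 * 58.8 = 115365.6 cm^2/s^2
sqrt(115365.6) = 339.65512 cm/s
v = 0.86 * 339.65512 = 292.1034 cm/s


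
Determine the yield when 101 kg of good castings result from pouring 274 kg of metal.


Formula: Casting Yield = (W_good / W_total) * 100
Yield = (101 kg / 274 kg) * 100 = 36.8613%

Answer: 36.8613%


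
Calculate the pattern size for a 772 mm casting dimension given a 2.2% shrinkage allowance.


Formula: L_pattern = L_casting * (1 + shrinkage_rate/100)
Shrinkage factor = 1 + 2.2/100 = 1.022
L_pattern = 772 mm * 1.022 = 788.9840 mm

Final answer: 788.9840 mm


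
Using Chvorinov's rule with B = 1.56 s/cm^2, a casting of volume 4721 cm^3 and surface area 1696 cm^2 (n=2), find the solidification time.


Formula: t_s = B * (V/A)^n  (Chvorinov's rule, n=2)
Modulus M = V/A = 4721/1696 = 2.783608 cm
M^2 = 2.783608^2 = 7.748473 cm^2
t_s = 1.56 * 7.748473 = 12.0876 s


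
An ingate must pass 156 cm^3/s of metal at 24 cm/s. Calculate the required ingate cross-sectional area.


Formula: A_ingate = Q / v  (continuity equation)
A = 156 cm^3/s / 24 cm/s = 6.5000 cm^2


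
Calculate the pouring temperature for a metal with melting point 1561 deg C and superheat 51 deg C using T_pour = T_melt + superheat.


Formula: T_pour = T_melt + Superheat
T_pour = 1561 + 51 = 1612 deg C

1612 deg C


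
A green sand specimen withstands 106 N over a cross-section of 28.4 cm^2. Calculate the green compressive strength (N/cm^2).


Formula: Compressive Strength = Force / Area
Strength = 106 N / 28.4 cm^2 = 3.7324 N/cm^2

3.7324 N/cm^2


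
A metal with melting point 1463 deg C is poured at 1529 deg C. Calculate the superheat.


Formula: Superheat = T_pour - T_melt
Superheat = 1529 - 1463 = 66 deg C


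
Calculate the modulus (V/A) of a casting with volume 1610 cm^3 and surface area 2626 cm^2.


Formula: Casting Modulus M = V / A
M = 1610 cm^3 / 2626 cm^2 = 0.6131 cm

Final answer: 0.6131 cm


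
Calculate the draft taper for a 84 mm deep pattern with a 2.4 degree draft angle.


Formula: taper = depth * tan(draft_angle)
tan(2.4 deg) = 0.0419124
taper = 84 mm * 0.0419124 = 3.5206 mm

Final answer: 3.5206 mm
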